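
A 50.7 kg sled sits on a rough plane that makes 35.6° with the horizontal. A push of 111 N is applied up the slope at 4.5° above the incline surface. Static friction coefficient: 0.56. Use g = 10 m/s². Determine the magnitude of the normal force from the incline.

Axes along / perpendicular to the incline. W sin 35.6° = 295.1 N down-slope; W cos 35.6° = 412.2 N into the surface.
Perpendicular: N = W cos 35.6° − P sin 4.5° = 412.2 − 8.709 = 403.5 N.
Along incline: P cos 4.5° + f = W sin 35.6° (friction acts up-slope) → f = 295.1 − 110.7 = 184.5 N.
|f| = 184.5 N ≤ μN = 226 N, so the sled is indeed static.

N ≈ 404 N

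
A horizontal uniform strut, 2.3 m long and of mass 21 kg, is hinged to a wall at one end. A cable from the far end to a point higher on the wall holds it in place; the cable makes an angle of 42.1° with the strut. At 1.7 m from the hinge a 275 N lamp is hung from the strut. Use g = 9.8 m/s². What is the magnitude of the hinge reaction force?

Take torques about the hinge: T sin 42.1° · 2.3 = 21×9.8×1.15 + 275×1.7 = 704.17 N·m.
So T = 704.17 / (0.6704 × 2.3) = 456.67 N.
ΣF_x = 0: H_x = T cos 42.1° = 338.83 N.
ΣF_y = 0: H_y = (21×9.8 + 275) − T sin 42.1° = 480.8 − 306.16 = 174.64 N.
|H| = √(H_x² + H_y²) = √((338.83)² + (174.64)²) = 381.19 N.

|H| ≈ 381 N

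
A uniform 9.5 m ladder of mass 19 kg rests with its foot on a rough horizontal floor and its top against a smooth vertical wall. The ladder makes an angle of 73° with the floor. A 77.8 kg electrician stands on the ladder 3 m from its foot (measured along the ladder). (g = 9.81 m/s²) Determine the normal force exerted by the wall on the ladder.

Torques about the foot: N_wall · 9.5 sin 73° = 19×9.81×4.75 cos 73° + 77.8×9.81×3 cos 73° → N_wall = 102.18 N.

N_wall ≈ 102 N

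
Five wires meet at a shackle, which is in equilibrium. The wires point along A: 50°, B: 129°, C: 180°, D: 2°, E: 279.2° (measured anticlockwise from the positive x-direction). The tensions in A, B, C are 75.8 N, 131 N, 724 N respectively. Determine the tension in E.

Resolve: ΣF_x = 75.8 cos 50° + 131 cos 129° + 724 cos 180° + T_D cos 2° + T_E cos 279.2° = 0.
        ΣF_y = 75.8 sin 50° + 131 sin 129° + 724 sin 180° + T_D sin 2° + T_E sin 279.2° = 0.
The known terms sum to (-757.7, 159.9) N, so 0.9994 T_D + 0.1599 T_E = 757.7 and 0.0349 T_D − 0.9871 T_E = -159.9.
Solving simultaneously: T_D = 728.2 N, T_E = 187.7 N.

T_E ≈ 188 N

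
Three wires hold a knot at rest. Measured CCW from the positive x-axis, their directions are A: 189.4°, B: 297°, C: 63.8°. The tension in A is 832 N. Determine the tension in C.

Resolve: ΣF_x = 832 cos 189.4° + T_B cos 297° + T_C cos 63.8° = 0.
        ΣF_y = 832 sin 189.4° + T_B sin 297° + T_C sin 63.8° = 0.
The known terms sum to (-820.8, -135.9) N, so 0.4540 T_B + 0.4415 T_C = 820.8 and -0.8910 T_B + 0.8973 T_C = 135.9.
Solving simultaneously: T_B = 844.9 N, T_C = 990.4 N.

T_C ≈ 990 N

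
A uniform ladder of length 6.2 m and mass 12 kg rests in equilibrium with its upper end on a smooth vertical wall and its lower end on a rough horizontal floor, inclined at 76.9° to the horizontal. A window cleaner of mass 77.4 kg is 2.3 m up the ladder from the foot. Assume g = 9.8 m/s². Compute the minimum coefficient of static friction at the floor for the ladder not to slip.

ΣF_y = 0: N_floor = 12×9.8 + 77.4×9.8 = 876.12 N.
Torques about the foot: N_wall · 6.2 sin 76.9° = 12×9.8×3.1 cos 76.9° + 77.4×9.8×2.3 cos 76.9° → N_wall = 79.164 N.
ΣF_x = 0: f_floor = N_wall = 79.164 N.
μ_min = f_floor / N_floor = 79.164 / 876.12 = 0.09036.

μ_min ≈ 0.0904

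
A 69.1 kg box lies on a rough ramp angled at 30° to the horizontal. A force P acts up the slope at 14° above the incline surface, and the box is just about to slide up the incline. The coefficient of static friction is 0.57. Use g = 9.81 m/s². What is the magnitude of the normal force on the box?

N ≈ 440 N

On the verge of sliding up the incline, friction equals μN and acts down the slope.
Perpendicular: N + P sin 14° = W cos 30° = 587.1 N.
Along incline: P cos 14° = W sin 30° + μN  with W sin 30° = 338.9 N.
Solving the pair for P and N: P = 607.8 N, N = 440 N (and f = μN = 250.8 N).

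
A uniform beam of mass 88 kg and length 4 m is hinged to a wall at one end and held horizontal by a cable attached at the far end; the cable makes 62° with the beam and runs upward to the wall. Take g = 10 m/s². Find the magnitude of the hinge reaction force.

Take torques about the hinge: T sin 62° · 4 = 88×10×2 = 1760 N·m.
So T = 1760 / (0.8829 × 4) = 498.33 N.
ΣF_x = 0: H_x = T cos 62° = 233.95 N.
ΣF_y = 0: H_y = (88×10) − T sin 62° = 880 − 440 = 440 N.
|H| = √(H_x² + H_y²) = √((233.95)² + (440)²) = 498.33 N.

|H| ≈ 498 N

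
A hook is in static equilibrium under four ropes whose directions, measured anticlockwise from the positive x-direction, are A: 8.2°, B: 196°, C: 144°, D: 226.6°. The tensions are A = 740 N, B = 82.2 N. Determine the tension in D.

Resolve: ΣF_x = 740 cos 8.2° + 82.2 cos 196° + T_C cos 144° + T_D cos 226.6° = 0.
        ΣF_y = 740 sin 8.2° + 82.2 sin 196° + T_C sin 144° + T_D sin 226.6° = 0.
The known terms sum to (653.4, 82.89) N, so -0.8090 T_C − 0.6871 T_D = -653.4 and 0.5878 T_C − 0.7266 T_D = -82.89.
Solving simultaneously: T_C = 421.3 N, T_D = 454.9 N.

T_D ≈ 455 N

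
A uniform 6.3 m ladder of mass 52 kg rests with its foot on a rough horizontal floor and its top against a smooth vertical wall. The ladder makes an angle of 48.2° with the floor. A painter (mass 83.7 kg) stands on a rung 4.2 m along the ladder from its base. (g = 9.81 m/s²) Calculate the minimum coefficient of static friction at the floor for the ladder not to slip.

μ_min ≈ 0.539

ΣF_y = 0: N_floor = 52×9.81 + 83.7×9.81 = 1331.2 N.
Torques about the foot: N_wall · 6.3 sin 48.2° = 52×9.81×3.15 cos 48.2° + 83.7×9.81×4.2 cos 48.2° → N_wall = 717.48 N.
ΣF_x = 0: f_floor = N_wall = 717.48 N.
μ_min = f_floor / N_floor = 717.48 / 1331.2 = 0.539.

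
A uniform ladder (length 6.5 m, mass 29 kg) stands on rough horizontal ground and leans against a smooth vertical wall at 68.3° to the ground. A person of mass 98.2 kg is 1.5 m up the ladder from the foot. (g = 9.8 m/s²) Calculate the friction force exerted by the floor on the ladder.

Torques about the foot: N_wall · 6.5 sin 68.3° = 29×9.8×3.25 cos 68.3° + 98.2×9.8×1.5 cos 68.3° → N_wall = 144.93 N.
ΣF_x = 0: f_floor = N_wall = 144.93 N.

f ≈ 145 N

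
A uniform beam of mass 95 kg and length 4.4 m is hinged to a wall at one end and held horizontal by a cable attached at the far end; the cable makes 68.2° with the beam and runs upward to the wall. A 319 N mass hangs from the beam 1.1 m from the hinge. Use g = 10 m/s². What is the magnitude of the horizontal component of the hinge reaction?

H_x ≈ 222 N

Take torques about the hinge: T sin 68.2° · 4.4 = 95×10×2.2 + 319×1.1 = 2440.9 N·m.
So T = 2440.9 / (0.9285 × 4.4) = 597.48 N.
ΣF_x = 0: H_x = T cos 68.2° = 221.88 N.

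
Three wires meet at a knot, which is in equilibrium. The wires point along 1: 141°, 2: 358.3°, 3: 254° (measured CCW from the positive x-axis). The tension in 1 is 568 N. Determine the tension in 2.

T_2 ≈ 540 N

Resolve: ΣF_x = 568 cos 141° + T_2 cos 358.3° + T_3 cos 254° = 0.
        ΣF_y = 568 sin 141° + T_2 sin 358.3° + T_3 sin 254° = 0.
The known terms sum to (-441.4, 357.5) N, so 0.9996 T_2 − 0.2756 T_3 = 441.4 and -0.0297 T_2 − 0.9613 T_3 = -357.5.
Solving simultaneously: T_2 = 539.6 N, T_3 = 355.2 N.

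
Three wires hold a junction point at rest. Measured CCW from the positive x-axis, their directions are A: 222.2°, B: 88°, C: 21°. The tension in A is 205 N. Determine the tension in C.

Resolve: ΣF_x = 205 cos 222.2° + T_B cos 88° + T_C cos 21° = 0.
        ΣF_y = 205 sin 222.2° + T_B sin 88° + T_C sin 21° = 0.
The known terms sum to (-151.9, -137.7) N, so 0.0349 T_B + 0.9336 T_C = 151.9 and 0.9994 T_B + 0.3584 T_C = 137.7.
Solving simultaneously: T_B = 80.54 N, T_C = 159.7 N.

T_C ≈ 160 N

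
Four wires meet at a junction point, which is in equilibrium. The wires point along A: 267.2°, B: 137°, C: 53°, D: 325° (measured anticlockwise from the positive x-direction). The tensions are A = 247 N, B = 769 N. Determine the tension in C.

T_C ≈ 102 N

Resolve: ΣF_x = 247 cos 267.2° + 769 cos 137° + T_C cos 53° + T_D cos 325° = 0.
        ΣF_y = 247 sin 267.2° + 769 sin 137° + T_C sin 53° + T_D sin 325° = 0.
The known terms sum to (-574.5, 277.8) N, so 0.6018 T_C + 0.8192 T_D = 574.5 and 0.7986 T_C − 0.5736 T_D = -277.8.
Solving simultaneously: T_C = 102 N, T_D = 626.3 N.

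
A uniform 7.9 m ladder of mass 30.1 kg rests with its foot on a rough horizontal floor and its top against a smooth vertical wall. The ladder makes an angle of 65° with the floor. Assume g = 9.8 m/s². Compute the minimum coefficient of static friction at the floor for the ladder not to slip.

μ_min ≈ 0.233

ΣF_y = 0: N_floor = 30.1×9.8 = 294.98 N.
Torques about the foot: N_wall · 7.9 sin 65° = 30.1×9.8×3.95 cos 65° → N_wall = 68.776 N.
ΣF_x = 0: f_floor = N_wall = 68.776 N.
μ_min = f_floor / N_floor = 68.776 / 294.98 = 0.2332.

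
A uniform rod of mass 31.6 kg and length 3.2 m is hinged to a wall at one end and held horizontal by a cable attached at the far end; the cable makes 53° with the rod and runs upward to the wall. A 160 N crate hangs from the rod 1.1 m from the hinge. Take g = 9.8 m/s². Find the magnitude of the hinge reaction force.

|H| ≈ 304 N

Take torques about the hinge: T sin 53° · 3.2 = 31.6×9.8×1.6 + 160×1.1 = 671.49 N·m.
So T = 671.49 / (0.7986 × 3.2) = 262.75 N.
ΣF_x = 0: H_x = T cos 53° = 158.13 N.
ΣF_y = 0: H_y = (31.6×9.8 + 160) − T sin 53° = 469.68 − 209.84 = 259.84 N.
|H| = √(H_x² + H_y²) = √((158.13)² + (259.84)²) = 304.17 N.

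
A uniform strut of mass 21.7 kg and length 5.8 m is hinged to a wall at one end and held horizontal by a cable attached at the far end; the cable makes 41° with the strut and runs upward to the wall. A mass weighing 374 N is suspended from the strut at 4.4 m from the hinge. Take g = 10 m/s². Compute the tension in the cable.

Take torques about the hinge: T sin 41° · 5.8 = 21.7×10×2.9 + 374×4.4 = 2274.9 N·m.
So T = 2274.9 / (0.6561 × 5.8) = 597.85 N.

T ≈ 598 N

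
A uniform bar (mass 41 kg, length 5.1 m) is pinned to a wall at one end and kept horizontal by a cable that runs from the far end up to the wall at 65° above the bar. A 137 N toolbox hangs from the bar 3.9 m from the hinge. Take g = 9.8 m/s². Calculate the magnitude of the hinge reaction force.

|H| ≈ 273 N

Take torques about the hinge: T sin 65° · 5.1 = 41×9.8×2.55 + 137×3.9 = 1558.9 N·m.
So T = 1558.9 / (0.9063 × 5.1) = 337.26 N.
ΣF_x = 0: H_x = T cos 65° = 142.53 N.
ΣF_y = 0: H_y = (41×9.8 + 137) − T sin 65° = 538.8 − 305.66 = 233.14 N.
|H| = √(H_x² + H_y²) = √((142.53)² + (233.14)²) = 273.25 N.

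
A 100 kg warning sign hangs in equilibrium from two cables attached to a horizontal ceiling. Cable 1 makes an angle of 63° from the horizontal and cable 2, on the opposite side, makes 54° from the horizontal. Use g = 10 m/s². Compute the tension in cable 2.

T_2 ≈ 510 N

Weight W = 100 × 10 = 1000 N acts straight down.
Horizontal: T_1 cos 63° = T_2 cos 54°  →  T_1 = 1.295 T_2.
Vertical: T_1 sin 63° + T_2 sin 54° = 1000.
Substituting the horizontal relation into the vertical equation gives 1.963 T_2 = 1000, so T_2 = 509.5 N.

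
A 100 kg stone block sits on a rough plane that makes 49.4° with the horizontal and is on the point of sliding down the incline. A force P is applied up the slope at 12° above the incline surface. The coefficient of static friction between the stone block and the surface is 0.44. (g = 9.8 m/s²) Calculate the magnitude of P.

On the verge of sliding down the incline, friction equals μN and acts up the slope.
Perpendicular: N + P sin 12° = W cos 49.4° = 637.8 N.
Along incline: P cos 12° + μN = W sin 49.4° with W sin 49.4° = 744.1 N.
Solving the pair for P and N: P = 522.7 N, N = 529.1 N (and f = μN = 232.8 N).

P ≈ 523 N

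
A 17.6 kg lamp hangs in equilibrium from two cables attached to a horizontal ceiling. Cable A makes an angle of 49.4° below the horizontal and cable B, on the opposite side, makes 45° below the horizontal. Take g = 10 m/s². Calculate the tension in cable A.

Weight W = 17.6 × 10 = 176 N acts straight down.
Horizontal: T_A cos 49.4° = T_B cos 45°  →  T_B = 0.9203 T_A.
Vertical: T_A sin 49.4° + T_B sin 45° = 176.
Substituting the horizontal relation into the vertical equation gives 1.41 T_A = 176, so T_A = 124.8 N.

T_A ≈ 125 N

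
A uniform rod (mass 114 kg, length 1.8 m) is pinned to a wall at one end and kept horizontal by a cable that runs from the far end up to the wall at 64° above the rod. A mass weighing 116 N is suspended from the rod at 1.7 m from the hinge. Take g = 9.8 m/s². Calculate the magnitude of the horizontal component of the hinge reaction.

Take torques about the hinge: T sin 64° · 1.8 = 114×9.8×0.9 + 116×1.7 = 1202.7 N·m.
So T = 1202.7 / (0.8988 × 1.8) = 743.39 N.
ΣF_x = 0: H_x = T cos 64° = 325.88 N.

H_x ≈ 326 N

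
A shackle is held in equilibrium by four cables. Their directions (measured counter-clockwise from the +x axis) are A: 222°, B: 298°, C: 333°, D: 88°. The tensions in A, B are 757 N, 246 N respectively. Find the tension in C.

T_C ≈ 465 N

Resolve: ΣF_x = 757 cos 222° + 246 cos 298° + T_C cos 333° + T_D cos 88° = 0.
        ΣF_y = 757 sin 222° + 246 sin 298° + T_C sin 333° + T_D sin 88° = 0.
The known terms sum to (-447.1, -723.7) N, so 0.8910 T_C + 0.0349 T_D = 447.1 and -0.4540 T_C + 0.9994 T_D = 723.7.
Solving simultaneously: T_C = 465.1 N, T_D = 935.5 N.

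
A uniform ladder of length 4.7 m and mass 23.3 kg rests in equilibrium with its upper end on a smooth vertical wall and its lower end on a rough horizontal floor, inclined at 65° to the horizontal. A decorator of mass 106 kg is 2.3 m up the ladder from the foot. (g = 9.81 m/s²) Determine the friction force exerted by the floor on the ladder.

Torques about the foot: N_wall · 4.7 sin 65° = 23.3×9.81×2.35 cos 65° + 106×9.81×2.3 cos 65° → N_wall = 290.58 N.
ΣF_x = 0: f_floor = N_wall = 290.58 N.

f ≈ 291 N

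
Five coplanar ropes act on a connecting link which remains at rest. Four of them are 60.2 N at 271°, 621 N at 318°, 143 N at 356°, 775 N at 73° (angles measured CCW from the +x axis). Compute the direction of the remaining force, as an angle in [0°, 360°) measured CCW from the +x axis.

Sum the known components: ΣF_x = 831.8 N, ΣF_y = 255.4 N.
For equilibrium the remaining force must supply (−ΣF_x, −ΣF_y) = (-831.8, -255.4) N.
Magnitude = √((-831.8)² + (-255.4)²) = 870.1 N; direction = atan2(-255.4, -831.8) = 197.1°.

θ ≈ 197°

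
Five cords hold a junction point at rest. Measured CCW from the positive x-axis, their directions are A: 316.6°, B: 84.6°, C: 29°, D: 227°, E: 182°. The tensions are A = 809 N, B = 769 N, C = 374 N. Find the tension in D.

T_D ≈ 504 N

Resolve: ΣF_x = 809 cos 316.6° + 769 cos 84.6° + 374 cos 29° + T_D cos 227° + T_E cos 182° = 0.
        ΣF_y = 809 sin 316.6° + 769 sin 84.6° + 374 sin 29° + T_D sin 227° + T_E sin 182° = 0.
The known terms sum to (987.3, 391.1) N, so -0.6820 T_D − 0.9994 T_E = -987.3 and -0.7314 T_D − 0.0349 T_E = -391.1.
Solving simultaneously: T_D = 504 N, T_E = 644 N.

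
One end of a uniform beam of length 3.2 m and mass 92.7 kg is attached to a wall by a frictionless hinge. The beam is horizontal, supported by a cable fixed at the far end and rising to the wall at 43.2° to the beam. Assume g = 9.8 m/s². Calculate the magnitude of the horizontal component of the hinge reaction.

Take torques about the hinge: T sin 43.2° · 3.2 = 92.7×9.8×1.6 = 1453.5 N·m.
So T = 1453.5 / (0.6845 × 3.2) = 663.55 N.
ΣF_x = 0: H_x = T cos 43.2° = 483.71 N.

H_x ≈ 484 N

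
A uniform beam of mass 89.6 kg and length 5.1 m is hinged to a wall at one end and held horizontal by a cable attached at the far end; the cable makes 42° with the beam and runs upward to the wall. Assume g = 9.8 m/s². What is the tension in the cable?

Take torques about the hinge: T sin 42° · 5.1 = 89.6×9.8×2.55 = 2239.1 N·m.
So T = 2239.1 / (0.6691 × 5.1) = 656.13 N.

T ≈ 656 N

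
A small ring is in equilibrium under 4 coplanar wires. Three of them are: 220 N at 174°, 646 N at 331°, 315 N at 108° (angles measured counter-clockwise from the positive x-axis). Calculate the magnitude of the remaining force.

Sum the known components: ΣF_x = 248.9 N, ΣF_y = 9.392 N.
For equilibrium the remaining force must supply (−ΣF_x, −ΣF_y) = (-248.9, -9.392) N.
Magnitude = √((-248.9)² + (-9.392)²) = 249 N; direction = atan2(-9.392, -248.9) = 182.2°.

F ≈ 249 N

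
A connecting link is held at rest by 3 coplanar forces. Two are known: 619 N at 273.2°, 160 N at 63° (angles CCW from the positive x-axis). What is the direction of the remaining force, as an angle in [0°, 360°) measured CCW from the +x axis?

θ ≈ 103°

Sum the known components: ΣF_x = 107.2 N, ΣF_y = -475.5 N.
For equilibrium the remaining force must supply (−ΣF_x, −ΣF_y) = (-107.2, 475.5) N.
Magnitude = √((-107.2)² + (475.5)²) = 487.4 N; direction = atan2(475.5, -107.2) = 102.7°.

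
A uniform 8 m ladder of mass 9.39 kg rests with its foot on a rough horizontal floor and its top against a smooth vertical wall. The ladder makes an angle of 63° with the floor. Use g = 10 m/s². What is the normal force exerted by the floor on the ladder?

ΣF_y = 0: N_floor = 9.39×10 = 93.9 N.

N_floor ≈ 93.9 N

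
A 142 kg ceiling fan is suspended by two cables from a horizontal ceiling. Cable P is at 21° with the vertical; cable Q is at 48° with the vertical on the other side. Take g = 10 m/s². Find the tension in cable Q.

T_Q ≈ 545 N

Angles from the horizontal: cable P is 90° − 21° = 69°, cable Q is 90° − 48° = 42°.
Weight W = 142 × 10 = 1420 N acts straight down.
Horizontal: T_P cos 69° = T_Q cos 42°  →  T_P = 2.074 T_Q.
Vertical: T_P sin 69° + T_Q sin 42° = 1420.
Substituting the horizontal relation into the vertical equation gives 2.605 T_Q = 1420, so T_Q = 545.1 N.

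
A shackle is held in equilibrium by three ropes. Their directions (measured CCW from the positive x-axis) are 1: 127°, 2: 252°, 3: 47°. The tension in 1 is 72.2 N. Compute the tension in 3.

T_3 ≈ 140 N

Resolve: ΣF_x = 72.2 cos 127° + T_2 cos 252° + T_3 cos 47° = 0.
        ΣF_y = 72.2 sin 127° + T_2 sin 252° + T_3 sin 47° = 0.
The known terms sum to (-43.45, 57.66) N, so -0.3090 T_2 + 0.6820 T_3 = 43.45 and -0.9511 T_2 + 0.7314 T_3 = -57.66.
Solving simultaneously: T_2 = 168.2 N, T_3 = 139.9 N.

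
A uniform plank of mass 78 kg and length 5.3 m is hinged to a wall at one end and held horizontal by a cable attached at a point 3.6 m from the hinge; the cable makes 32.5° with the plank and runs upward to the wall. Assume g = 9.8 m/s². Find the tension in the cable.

Take torques about the hinge: T sin 32.5° · 3.6 = 78×9.8×2.65 = 2025.7 N·m.
So T = 2025.7 / (0.5373 × 3.6) = 1047.2 N.

T ≈ 1050 N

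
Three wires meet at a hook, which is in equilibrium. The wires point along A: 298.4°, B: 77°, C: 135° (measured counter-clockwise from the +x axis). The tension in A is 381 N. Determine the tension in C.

Resolve: ΣF_x = 381 cos 298.4° + T_B cos 77° + T_C cos 135° = 0.
        ΣF_y = 381 sin 298.4° + T_B sin 77° + T_C sin 135° = 0.
The known terms sum to (181.2, -335.1) N, so 0.2250 T_B − 0.7071 T_C = -181.2 and 0.9744 T_B + 0.7071 T_C = 335.1.
Solving simultaneously: T_B = 128.4 N, T_C = 297.1 N.

T_C ≈ 297 N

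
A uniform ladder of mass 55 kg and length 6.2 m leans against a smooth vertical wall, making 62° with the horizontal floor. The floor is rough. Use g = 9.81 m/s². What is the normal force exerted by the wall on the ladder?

Torques about the foot: N_wall · 6.2 sin 62° = 55×9.81×3.1 cos 62° → N_wall = 143.44 N.

N_wall ≈ 143 N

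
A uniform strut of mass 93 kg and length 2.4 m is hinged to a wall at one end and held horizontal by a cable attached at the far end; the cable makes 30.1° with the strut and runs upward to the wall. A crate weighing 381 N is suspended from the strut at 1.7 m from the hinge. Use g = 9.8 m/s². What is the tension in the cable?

T ≈ 1450 N

Take torques about the hinge: T sin 30.1° · 2.4 = 93×9.8×1.2 + 381×1.7 = 1741.4 N·m.
So T = 1741.4 / (0.5015 × 2.4) = 1446.8 N.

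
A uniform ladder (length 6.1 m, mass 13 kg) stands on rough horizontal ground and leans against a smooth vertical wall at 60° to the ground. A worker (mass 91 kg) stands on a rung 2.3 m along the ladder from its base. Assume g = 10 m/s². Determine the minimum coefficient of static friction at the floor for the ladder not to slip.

μ_min ≈ 0.227

ΣF_y = 0: N_floor = 13×10 + 91×10 = 1040 N.
Torques about the foot: N_wall · 6.1 sin 60° = 13×10×3.05 cos 60° + 91×10×2.3 cos 60° → N_wall = 235.63 N.
ΣF_x = 0: f_floor = N_wall = 235.63 N.
μ_min = f_floor / N_floor = 235.63 / 1040 = 0.2266.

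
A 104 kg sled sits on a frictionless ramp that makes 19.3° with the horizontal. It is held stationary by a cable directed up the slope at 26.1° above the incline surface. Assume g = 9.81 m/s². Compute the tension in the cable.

Take axes along and perpendicular to the incline. Weight components: W sin 19.3° = 337.2 N down-slope, W cos 19.3° = 962.9 N into the surface.
Along incline: T cos 26.1° = W sin 19.3° → T = 375.5 N.
Perpendicular: N = W cos 19.3° − T sin 26.1° = 797.7 N.

T ≈ 375 N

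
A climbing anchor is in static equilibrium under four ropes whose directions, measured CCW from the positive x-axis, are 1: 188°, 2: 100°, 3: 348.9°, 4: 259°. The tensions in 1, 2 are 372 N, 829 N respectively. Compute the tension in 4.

T_4 ≈ 652 N

Resolve: ΣF_x = 372 cos 188° + 829 cos 100° + T_3 cos 348.9° + T_4 cos 259° = 0.
        ΣF_y = 372 sin 188° + 829 sin 100° + T_3 sin 348.9° + T_4 sin 259° = 0.
The known terms sum to (-512.3, 764.6) N, so 0.9813 T_3 − 0.1908 T_4 = 512.3 and -0.1925 T_3 − 0.9816 T_4 = -764.6.
Solving simultaneously: T_3 = 648.8 N, T_4 = 651.7 N.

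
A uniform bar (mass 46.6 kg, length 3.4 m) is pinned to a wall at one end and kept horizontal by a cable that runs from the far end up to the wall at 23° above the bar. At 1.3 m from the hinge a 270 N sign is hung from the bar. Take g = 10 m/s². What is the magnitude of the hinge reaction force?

|H| ≈ 887 N

Take torques about the hinge: T sin 23° · 3.4 = 46.6×10×1.7 + 270×1.3 = 1143.2 N·m.
So T = 1143.2 / (0.3907 × 3.4) = 860.53 N.
ΣF_x = 0: H_x = T cos 23° = 792.12 N.
ΣF_y = 0: H_y = (46.6×10 + 270) − T sin 23° = 736 − 336.24 = 399.76 N.
|H| = √(H_x² + H_y²) = √((792.12)² + (399.76)²) = 887.28 N.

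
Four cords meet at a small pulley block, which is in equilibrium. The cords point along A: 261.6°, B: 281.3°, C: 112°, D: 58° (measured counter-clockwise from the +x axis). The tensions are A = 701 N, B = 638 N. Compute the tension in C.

Resolve: ΣF_x = 701 cos 261.6° + 638 cos 281.3° + T_C cos 112° + T_D cos 58° = 0.
        ΣF_y = 701 sin 261.6° + 638 sin 281.3° + T_C sin 112° + T_D sin 58° = 0.
The known terms sum to (22.61, -1319) N, so -0.3746 T_C + 0.5299 T_D = -22.61 and 0.9272 T_C + 0.8480 T_D = 1319.
Solving simultaneously: T_C = 887.7 N, T_D = 584.9 N.

T_C ≈ 888 N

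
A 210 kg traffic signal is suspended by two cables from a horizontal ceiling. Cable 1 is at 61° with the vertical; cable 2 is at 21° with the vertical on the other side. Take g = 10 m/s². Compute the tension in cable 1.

Angles from the horizontal: cable 1 is 90° − 61° = 29°, cable 2 is 90° − 21° = 69°.
Weight W = 210 × 10 = 2100 N acts straight down.
Horizontal: T_1 cos 29° = T_2 cos 69°  →  T_2 = 2.441 T_1.
Vertical: T_1 sin 29° + T_2 sin 69° = 2100.
Substituting the horizontal relation into the vertical equation gives 2.763 T_1 = 2100, so T_1 = 760 N.

T_1 ≈ 760 N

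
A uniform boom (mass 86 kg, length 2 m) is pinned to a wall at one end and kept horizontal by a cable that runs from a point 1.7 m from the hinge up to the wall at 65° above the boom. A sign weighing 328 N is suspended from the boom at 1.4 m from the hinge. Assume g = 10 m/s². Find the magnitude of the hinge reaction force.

Take torques about the hinge: T sin 65° · 1.7 = 86×10×1 + 328×1.4 = 1319.2 N·m.
So T = 1319.2 / (0.9063 × 1.7) = 856.22 N.
ΣF_x = 0: H_x = T cos 65° = 361.85 N.
ΣF_y = 0: H_y = (86×10 + 328) − T sin 65° = 1188 − 776 = 412 N.
|H| = √(H_x² + H_y²) = √((361.85)² + (412)²) = 548.35 N.

|H| ≈ 548 N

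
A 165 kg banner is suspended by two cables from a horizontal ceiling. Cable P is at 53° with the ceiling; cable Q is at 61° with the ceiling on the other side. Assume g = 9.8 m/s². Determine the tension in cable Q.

T_Q ≈ 1070 N

Weight W = 165 × 9.8 = 1617 N acts straight down.
Horizontal: T_P cos 53° = T_Q cos 61°  →  T_P = 0.8056 T_Q.
Vertical: T_P sin 53° + T_Q sin 61° = 1617.
Substituting the horizontal relation into the vertical equation gives 1.518 T_Q = 1617, so T_Q = 1065 N.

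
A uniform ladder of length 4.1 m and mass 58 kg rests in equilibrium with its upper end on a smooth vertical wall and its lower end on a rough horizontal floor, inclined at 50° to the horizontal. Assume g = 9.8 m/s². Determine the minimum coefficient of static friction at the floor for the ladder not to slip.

μ_min ≈ 0.420

ΣF_y = 0: N_floor = 58×9.8 = 568.4 N.
Torques about the foot: N_wall · 4.1 sin 50° = 58×9.8×2.05 cos 50° → N_wall = 238.47 N.
ΣF_x = 0: f_floor = N_wall = 238.47 N.
μ_min = f_floor / N_floor = 238.47 / 568.4 = 0.4195.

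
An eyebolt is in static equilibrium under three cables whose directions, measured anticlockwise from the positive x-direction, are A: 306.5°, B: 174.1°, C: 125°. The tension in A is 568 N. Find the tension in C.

Resolve: ΣF_x = 568 cos 306.5° + T_B cos 174.1° + T_C cos 125° = 0.
        ΣF_y = 568 sin 306.5° + T_B sin 174.1° + T_C sin 125° = 0.
The known terms sum to (337.9, -456.6) N, so -0.9947 T_B − 0.5736 T_C = -337.9 and 0.1028 T_B + 0.8192 T_C = 456.6.
Solving simultaneously: T_B = 19.67 N, T_C = 554.9 N.

T_C ≈ 555 N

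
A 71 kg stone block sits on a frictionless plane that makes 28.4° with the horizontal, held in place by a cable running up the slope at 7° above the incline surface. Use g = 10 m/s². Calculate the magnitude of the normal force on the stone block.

N ≈ 583 N

Take axes along and perpendicular to the incline. Weight components: W sin 28.4° = 337.7 N down-slope, W cos 28.4° = 624.6 N into the surface.
Along incline: T cos 7° = W sin 28.4° → T = 340.2 N.
Perpendicular: N = W cos 28.4° − T sin 7° = 583.1 N.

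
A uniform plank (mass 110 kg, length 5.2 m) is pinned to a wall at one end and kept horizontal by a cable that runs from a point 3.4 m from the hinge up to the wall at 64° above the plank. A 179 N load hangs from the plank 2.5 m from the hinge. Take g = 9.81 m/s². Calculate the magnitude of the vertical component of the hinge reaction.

|H_y| ≈ 301 N

Take torques about the hinge: T sin 64° · 3.4 = 110×9.81×2.6 + 179×2.5 = 3253.2 N·m.
So T = 3253.2 / (0.8988 × 3.4) = 1064.6 N.
ΣF_y = 0: H_y = (110×9.81 + 179) − T sin 64° = 1258.1 − 956.81 = 301.29 N.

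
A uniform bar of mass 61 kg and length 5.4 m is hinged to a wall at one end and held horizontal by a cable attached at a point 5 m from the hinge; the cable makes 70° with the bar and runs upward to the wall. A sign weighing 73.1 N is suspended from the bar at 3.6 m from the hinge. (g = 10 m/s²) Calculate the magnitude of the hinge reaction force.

Take torques about the hinge: T sin 70° · 5 = 61×10×2.7 + 73.1×3.6 = 1910.2 N·m.
So T = 1910.2 / (0.9397 × 5) = 406.55 N.
ΣF_x = 0: H_x = T cos 70° = 139.05 N.
ΣF_y = 0: H_y = (61×10 + 73.1) − T sin 70° = 683.1 − 382.03 = 301.07 N.
|H| = √(H_x² + H_y²) = √((139.05)² + (301.07)²) = 331.63 N.

|H| ≈ 332 N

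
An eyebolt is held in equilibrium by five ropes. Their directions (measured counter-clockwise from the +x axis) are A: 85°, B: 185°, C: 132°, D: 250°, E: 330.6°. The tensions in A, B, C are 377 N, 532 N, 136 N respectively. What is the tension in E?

T_E ≈ 709 N

Resolve: ΣF_x = 377 cos 85° + 532 cos 185° + 136 cos 132° + T_D cos 250° + T_E cos 330.6° = 0.
        ΣF_y = 377 sin 85° + 532 sin 185° + 136 sin 132° + T_D sin 250° + T_E sin 330.6° = 0.
The known terms sum to (-588.1, 430.3) N, so -0.3420 T_D + 0.8712 T_E = 588.1 and -0.9397 T_D − 0.4909 T_E = -430.3.
Solving simultaneously: T_D = 87.32 N, T_E = 709.3 N.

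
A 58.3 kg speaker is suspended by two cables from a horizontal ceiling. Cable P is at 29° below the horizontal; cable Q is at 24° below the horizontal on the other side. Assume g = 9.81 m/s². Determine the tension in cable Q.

Weight W = 58.3 × 9.81 = 571.9 N acts straight down.
Horizontal: T_P cos 29° = T_Q cos 24°  →  T_P = 1.045 T_Q.
Vertical: T_P sin 29° + T_Q sin 24° = 571.9.
Substituting the horizontal relation into the vertical equation gives 0.9131 T_Q = 571.9, so T_Q = 626.3 N.

T_Q ≈ 626 N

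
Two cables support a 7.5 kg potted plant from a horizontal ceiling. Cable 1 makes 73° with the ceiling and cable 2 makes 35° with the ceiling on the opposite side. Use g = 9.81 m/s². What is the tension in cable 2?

Weight W = 7.5 × 9.81 = 73.58 N acts straight down.
Horizontal: T_1 cos 73° = T_2 cos 35°  →  T_1 = 2.802 T_2.
Vertical: T_1 sin 73° + T_2 sin 35° = 73.58.
Substituting the horizontal relation into the vertical equation gives 3.253 T_2 = 73.58, so T_2 = 22.62 N.

T_2 ≈ 22.6 N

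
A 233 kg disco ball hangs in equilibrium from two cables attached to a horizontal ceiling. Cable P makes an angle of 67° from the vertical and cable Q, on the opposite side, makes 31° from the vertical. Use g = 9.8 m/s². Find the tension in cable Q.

Angles from the horizontal: cable P is 90° − 67° = 23°, cable Q is 90° − 31° = 59°.
Weight W = 233 × 9.8 = 2283 N acts straight down.
Horizontal: T_P cos 23° = T_Q cos 59°  →  T_P = 0.5595 T_Q.
Vertical: T_P sin 23° + T_Q sin 59° = 2283.
Substituting the horizontal relation into the vertical equation gives 1.076 T_Q = 2283, so T_Q = 2123 N.

T_Q ≈ 2120 N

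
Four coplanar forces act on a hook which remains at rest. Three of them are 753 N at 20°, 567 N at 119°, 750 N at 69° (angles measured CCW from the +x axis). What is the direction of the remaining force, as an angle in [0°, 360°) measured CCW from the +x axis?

θ ≈ 244°

Sum the known components: ΣF_x = 701.5 N, ΣF_y = 1454 N.
For equilibrium the remaining force must supply (−ΣF_x, −ΣF_y) = (-701.5, -1454) N.
Magnitude = √((-701.5)² + (-1454)²) = 1614 N; direction = atan2(-1454, -701.5) = 244.2°.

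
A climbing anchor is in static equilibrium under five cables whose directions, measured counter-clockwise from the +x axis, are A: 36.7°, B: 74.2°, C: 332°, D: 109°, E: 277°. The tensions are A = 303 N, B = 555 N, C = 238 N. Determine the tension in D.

Resolve: ΣF_x = 303 cos 36.7° + 555 cos 74.2° + 238 cos 332° + T_D cos 109° + T_E cos 277° = 0.
        ΣF_y = 303 sin 36.7° + 555 sin 74.2° + 238 sin 332° + T_D sin 109° + T_E sin 277° = 0.
The known terms sum to (604.2, 603.4) N, so -0.3256 T_D + 0.1219 T_E = -604.2 and 0.9455 T_D − 0.9925 T_E = -603.4.
Solving simultaneously: T_D = 3238 N, T_E = 3693 N.

T_D ≈ 3240 N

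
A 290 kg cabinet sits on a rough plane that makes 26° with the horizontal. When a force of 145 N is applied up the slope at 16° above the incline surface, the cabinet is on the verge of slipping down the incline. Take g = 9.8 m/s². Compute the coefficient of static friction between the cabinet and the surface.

μ ≈ 0.440

On the verge of sliding down the incline, friction is at its maximum μN and acts up the slope.
Perpendicular to incline: N = W cos 26° − P sin 16° = 2554 − 39.97 = 2514 N.
Along incline: P cos 16° + μN = W sin 26° → μ = (W sin 26° − P cos 16°) / N = 0.4401.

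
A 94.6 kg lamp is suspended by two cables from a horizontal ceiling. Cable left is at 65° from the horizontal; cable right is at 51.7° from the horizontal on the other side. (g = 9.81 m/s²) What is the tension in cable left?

T_left ≈ 644 N

Weight W = 94.6 × 9.81 = 928 N acts straight down.
Horizontal: T_left cos 65° = T_right cos 51.7°  →  T_right = 0.6819 T_left.
Vertical: T_left sin 65° + T_right sin 51.7° = 928.
Substituting the horizontal relation into the vertical equation gives 1.441 T_left = 928, so T_left = 643.8 N.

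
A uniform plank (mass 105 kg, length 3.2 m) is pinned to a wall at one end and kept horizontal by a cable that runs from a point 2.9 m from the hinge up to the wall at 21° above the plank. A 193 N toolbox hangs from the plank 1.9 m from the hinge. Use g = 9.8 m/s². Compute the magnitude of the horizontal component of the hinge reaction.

H_x ≈ 1810 N

Take torques about the hinge: T sin 21° · 2.9 = 105×9.8×1.6 + 193×1.9 = 2013.1 N·m.
So T = 2013.1 / (0.3584 × 2.9) = 1937 N.
ΣF_x = 0: H_x = T cos 21° = 1808.4 N.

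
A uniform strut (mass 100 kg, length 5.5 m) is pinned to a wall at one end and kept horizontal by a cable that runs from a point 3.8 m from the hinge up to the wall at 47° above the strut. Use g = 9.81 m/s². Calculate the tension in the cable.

T ≈ 971 N

Take torques about the hinge: T sin 47° · 3.8 = 100×9.81×2.75 = 2697.8 N·m.
So T = 2697.8 / (0.7314 × 3.8) = 970.71 N.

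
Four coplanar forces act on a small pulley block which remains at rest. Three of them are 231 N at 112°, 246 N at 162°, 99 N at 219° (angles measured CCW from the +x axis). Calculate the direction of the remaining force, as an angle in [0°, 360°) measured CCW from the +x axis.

θ ≈ 330°

Sum the known components: ΣF_x = -397.4 N, ΣF_y = 227.9 N.
For equilibrium the remaining force must supply (−ΣF_x, −ΣF_y) = (397.4, -227.9) N.
Magnitude = √((397.4)² + (-227.9)²) = 458.1 N; direction = atan2(-227.9, 397.4) = 330.2°.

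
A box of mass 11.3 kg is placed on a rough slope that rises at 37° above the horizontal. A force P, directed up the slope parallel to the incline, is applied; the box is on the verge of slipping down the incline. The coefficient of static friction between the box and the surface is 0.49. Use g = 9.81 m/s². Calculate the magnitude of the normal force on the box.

On the verge of sliding down the incline, friction equals μN and acts up the slope.
Perpendicular: N + P sin 0° = W cos 37° = 88.53 N.
Along incline: P cos 0° + μN = W sin 37° with W sin 37° = 66.71 N.
Solving the pair for P and N: P = 23.33 N, N = 88.53 N (and f = μN = 43.38 N).

N ≈ 88.5 N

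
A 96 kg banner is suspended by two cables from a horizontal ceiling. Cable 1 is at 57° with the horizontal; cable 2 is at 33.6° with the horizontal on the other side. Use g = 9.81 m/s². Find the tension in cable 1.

T_1 ≈ 784 N

Weight W = 96 × 9.81 = 941.8 N acts straight down.
Horizontal: T_1 cos 57° = T_2 cos 33.6°  →  T_2 = 0.6539 T_1.
Vertical: T_1 sin 57° + T_2 sin 33.6° = 941.8.
Substituting the horizontal relation into the vertical equation gives 1.201 T_1 = 941.8, so T_1 = 784.5 N.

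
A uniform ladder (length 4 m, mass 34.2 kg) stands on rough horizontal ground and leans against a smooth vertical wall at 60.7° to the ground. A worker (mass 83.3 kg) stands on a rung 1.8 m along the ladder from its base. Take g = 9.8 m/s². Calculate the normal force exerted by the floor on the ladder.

N_floor ≈ 1150 N

ΣF_y = 0: N_floor = 34.2×9.8 + 83.3×9.8 = 1151.5 N.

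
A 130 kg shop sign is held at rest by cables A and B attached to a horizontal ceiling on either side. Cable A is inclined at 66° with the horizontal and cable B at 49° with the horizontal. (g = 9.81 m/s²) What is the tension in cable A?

Weight W = 130 × 9.81 = 1275 N acts straight down.
Horizontal: T_A cos 66° = T_B cos 49°  →  T_B = 0.62 T_A.
Vertical: T_A sin 66° + T_B sin 49° = 1275.
Substituting the horizontal relation into the vertical equation gives 1.381 T_A = 1275, so T_A = 923.2 N.

T_A ≈ 923 N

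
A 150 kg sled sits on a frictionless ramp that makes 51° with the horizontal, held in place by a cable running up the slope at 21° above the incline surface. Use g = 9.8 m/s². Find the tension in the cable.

T ≈ 1220 N

Take axes along and perpendicular to the incline. Weight components: W sin 51° = 1142 N down-slope, W cos 51° = 925.1 N into the surface.
Along incline: T cos 21° = W sin 51° → T = 1224 N.
Perpendicular: N = W cos 51° − T sin 21° = 486.6 N.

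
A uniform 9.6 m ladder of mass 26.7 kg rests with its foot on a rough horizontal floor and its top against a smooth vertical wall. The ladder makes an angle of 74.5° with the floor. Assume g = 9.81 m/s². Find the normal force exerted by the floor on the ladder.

N_floor ≈ 262 N

ΣF_y = 0: N_floor = 26.7×9.81 = 261.93 N.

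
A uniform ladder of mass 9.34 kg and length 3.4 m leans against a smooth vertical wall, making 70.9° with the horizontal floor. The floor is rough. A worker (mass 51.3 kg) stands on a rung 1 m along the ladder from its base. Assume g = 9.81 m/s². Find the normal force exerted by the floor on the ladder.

N_floor ≈ 595 N

ΣF_y = 0: N_floor = 9.34×9.81 + 51.3×9.81 = 594.88 N.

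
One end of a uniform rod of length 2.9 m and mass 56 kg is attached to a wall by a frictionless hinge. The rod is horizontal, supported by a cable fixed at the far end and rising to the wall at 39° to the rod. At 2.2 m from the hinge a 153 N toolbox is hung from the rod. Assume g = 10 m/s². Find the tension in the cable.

Take torques about the hinge: T sin 39° · 2.9 = 56×10×1.45 + 153×2.2 = 1148.6 N·m.
So T = 1148.6 / (0.6293 × 2.9) = 629.36 N.

T ≈ 629 N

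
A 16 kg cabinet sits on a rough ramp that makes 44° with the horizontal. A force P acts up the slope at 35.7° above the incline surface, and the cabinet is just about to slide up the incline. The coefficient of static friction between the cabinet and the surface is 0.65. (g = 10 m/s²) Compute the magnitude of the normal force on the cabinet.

N ≈ 24 N

On the verge of sliding up the incline, friction equals μN and acts down the slope.
Perpendicular: N + P sin 35.7° = W cos 44° = 115.1 N.
Along incline: P cos 35.7° = W sin 44° + μN  with W sin 44° = 111.1 N.
Solving the pair for P and N: P = 156.1 N, N = 24.01 N (and f = μN = 15.61 N).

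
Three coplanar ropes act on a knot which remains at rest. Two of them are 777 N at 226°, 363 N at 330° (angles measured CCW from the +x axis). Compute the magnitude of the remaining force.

Sum the known components: ΣF_x = -225.4 N, ΣF_y = -740.4 N.
For equilibrium the remaining force must supply (−ΣF_x, −ΣF_y) = (225.4, 740.4) N.
Magnitude = √((225.4)² + (740.4)²) = 774 N; direction = atan2(740.4, 225.4) = 73.1°.

F ≈ 774 N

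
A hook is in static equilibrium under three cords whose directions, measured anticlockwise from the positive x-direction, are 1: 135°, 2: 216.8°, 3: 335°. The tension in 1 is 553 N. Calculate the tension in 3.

Resolve: ΣF_x = 553 cos 135° + T_2 cos 216.8° + T_3 cos 335° = 0.
        ΣF_y = 553 sin 135° + T_2 sin 216.8° + T_3 sin 335° = 0.
The known terms sum to (-391, 391) N, so -0.8007 T_2 + 0.9063 T_3 = 391 and -0.5990 T_2 − 0.4226 T_3 = -391.
Solving simultaneously: T_2 = 214.6 N, T_3 = 621.1 N.

T_3 ≈ 621 N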